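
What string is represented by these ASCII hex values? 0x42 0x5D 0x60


Codes (hex): 0x42 0x5D 0x60
Per-code ASCII lookup:
  0x42 = 66  (range 65-90: uppercase, 66 - 65 = 1) → 'B'
  0x5D = 93  (special character) → ']'
  0x60 = 96  (special character) → '`'
= 'B]`'


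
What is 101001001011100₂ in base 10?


Positional values:
Bit 2: 1 × 2^2 = 4
Bit 3: 1 × 2^3 = 8
Bit 4: 1 × 2^4 = 16
Bit 6: 1 × 2^6 = 64
Bit 9: 1 × 2^9 = 512
Bit 12: 1 × 2^12 = 4096
Bit 14: 1 × 2^14 = 16384
Sum = 4 + 8 + 16 + 64 + 512 + 4096 + 16384
= 21084


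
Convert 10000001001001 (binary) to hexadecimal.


Group into 4-bit nibbles: 0010000001001001
  0010 = 2
  0000 = 0
  0100 = 4
  1001 = 9
= 0x2049


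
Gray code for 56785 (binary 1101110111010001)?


Binary: 1101110111010001
Gray code: G = B XOR (B >> 1)
B >> 1 = 0110111011101000
1101110111010001 XOR 0110111011101000:
  1 XOR 0 = 1
  1 XOR 1 = 0
  0 XOR 1 = 1
  1 XOR 0 = 1
  1 XOR 1 = 0
  1 XOR 1 = 0
  0 XOR 1 = 1
  1 XOR 0 = 1
  1 XOR 1 = 0
  1 XOR 1 = 0
  0 XOR 1 = 1
  1 XOR 0 = 1
  0 XOR 1 = 1
  0 XOR 0 = 0
  0 XOR 0 = 0
  1 XOR 0 = 1
= 1011001100111001


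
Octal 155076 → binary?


Each octal digit → 3 binary bits:
  1 = 001
  5 = 101
  5 = 101
  0 = 000
  7 = 111
  6 = 110
Concatenate: 001 101 101 000 111 110
= 001101101000111110


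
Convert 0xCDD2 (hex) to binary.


Each hex digit → 4 binary bits:
  C = 1100
  D = 1101
  D = 1101
  2 = 0010
Concatenate: 1100 1101 1101 0010
= 1100110111010010


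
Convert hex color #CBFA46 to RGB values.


Hex: #CBFA46
R = CB₁₆ = 203
G = FA₁₆ = 250
B = 46₁₆ = 70
= RGB(203, 250, 70)


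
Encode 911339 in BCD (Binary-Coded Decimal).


Each digit → 4-bit binary:
  9 → 1001
  1 → 0001
  1 → 0001
  3 → 0011
  3 → 0011
  9 → 1001
= 1001 0001 0001 0011 0011 1001


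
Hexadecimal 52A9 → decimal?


Positional values:
Position 0: 9 × 16^0 = 9 × 1 = 9
Position 1: A × 16^1 = 10 × 16 = 160
Position 2: 2 × 16^2 = 2 × 256 = 512
Position 3: 5 × 16^3 = 5 × 4096 = 20480
Sum = 9 + 160 + 512 + 20480
= 21161


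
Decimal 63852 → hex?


Divide by 16 repeatedly:
63852 ÷ 16 = 3990 remainder 12 (C)
3990 ÷ 16 = 249 remainder 6 (6)
249 ÷ 16 = 15 remainder 9 (9)
15 ÷ 16 = 0 remainder 15 (F)
Reading remainders bottom-up:
= 0xF96C


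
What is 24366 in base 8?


Divide by 8 repeatedly:
24366 ÷ 8 = 3045 remainder 6
3045 ÷ 8 = 380 remainder 5
380 ÷ 8 = 47 remainder 4
47 ÷ 8 = 5 remainder 7
5 ÷ 8 = 0 remainder 5
Reading remainders bottom-up:
= 0o57456


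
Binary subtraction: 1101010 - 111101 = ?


Align and subtract column by column (LSB to MSB, borrowing when needed):
  1101010
- 0111101
  -------
  col 0: (0 - 0 borrow-in) - 1 → borrow from next column: (0+2) - 1 = 1, borrow out 1
  col 1: (1 - 1 borrow-in) - 0 → 0 - 0 = 0, borrow out 0
  col 2: (0 - 0 borrow-in) - 1 → borrow from next column: (0+2) - 1 = 1, borrow out 1
  col 3: (1 - 1 borrow-in) - 1 → borrow from next column: (0+2) - 1 = 1, borrow out 1
  col 4: (0 - 1 borrow-in) - 1 → borrow from next column: (-1+2) - 1 = 0, borrow out 1
  col 5: (1 - 1 borrow-in) - 1 → borrow from next column: (0+2) - 1 = 1, borrow out 1
  col 6: (1 - 1 borrow-in) - 0 → 0 - 0 = 0, borrow out 0
Reading bits MSB→LSB: 0101101
Strip leading zeros: 101101
= 101101


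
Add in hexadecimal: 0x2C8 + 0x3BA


Align and add column by column (LSB to MSB, each column mod 16 with carry):
  02C8
+ 03BA
  ----
  col 0: 8(8) + A(10) + 0 (carry in) = 18 → 2(2), carry out 1
  col 1: C(12) + B(11) + 1 (carry in) = 24 → 8(8), carry out 1
  col 2: 2(2) + 3(3) + 1 (carry in) = 6 → 6(6), carry out 0
  col 3: 0(0) + 0(0) + 0 (carry in) = 0 → 0(0), carry out 0
Reading digits MSB→LSB: 0682
Strip leading zeros: 682
= 0x682


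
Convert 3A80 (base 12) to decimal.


Positional values (base 12):
  0 × 12^0 = 0 × 1 = 0
  8 × 12^1 = 8 × 12 = 96
  A × 12^2 = 10 × 144 = 1440
  3 × 12^3 = 3 × 1728 = 5184
Sum = 0 + 96 + 1440 + 5184
= 6720


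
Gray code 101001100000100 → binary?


Gray code: 101001100000100
MSB stays the same: 1
Each subsequent bit = prev_binary XOR current_gray:
  B[1] = 1 XOR 0 = 1
  B[2] = 1 XOR 1 = 0
  B[3] = 0 XOR 0 = 0
  B[4] = 0 XOR 0 = 0
  B[5] = 0 XOR 1 = 1
  B[6] = 1 XOR 1 = 0
  B[7] = 0 XOR 0 = 0
  B[8] = 0 XOR 0 = 0
  B[9] = 0 XOR 0 = 0
  B[10] = 0 XOR 0 = 0
  B[11] = 0 XOR 0 = 0
  B[12] = 0 XOR 1 = 1
  B[13] = 1 XOR 0 = 1
  B[14] = 1 XOR 0 = 1
= 110001000000111 (25095 decimal)


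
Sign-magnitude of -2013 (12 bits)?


Sign bit: 1 (negative)
Magnitude: 2013 = 11111011101
= 111111011101


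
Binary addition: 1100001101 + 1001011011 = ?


Align and add column by column (LSB to MSB, carry propagating):
  01100001101
+ 01001011011
  -----------
  col 0: 1 + 1 + 0 (carry in) = 2 → bit 0, carry out 1
  col 1: 0 + 1 + 1 (carry in) = 2 → bit 0, carry out 1
  col 2: 1 + 0 + 1 (carry in) = 2 → bit 0, carry out 1
  col 3: 1 + 1 + 1 (carry in) = 3 → bit 1, carry out 1
  col 4: 0 + 1 + 1 (carry in) = 2 → bit 0, carry out 1
  col 5: 0 + 0 + 1 (carry in) = 1 → bit 1, carry out 0
  col 6: 0 + 1 + 0 (carry in) = 1 → bit 1, carry out 0
  col 7: 0 + 0 + 0 (carry in) = 0 → bit 0, carry out 0
  col 8: 1 + 0 + 0 (carry in) = 1 → bit 1, carry out 0
  col 9: 1 + 1 + 0 (carry in) = 2 → bit 0, carry out 1
  col 10: 0 + 0 + 1 (carry in) = 1 → bit 1, carry out 0
Reading bits MSB→LSB: 10101101000
Strip leading zeros: 10101101000
= 10101101000


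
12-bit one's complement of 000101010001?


Original: 000101010001
Invert all bits:
  bit 0: 0 → 1
  bit 1: 0 → 1
  bit 2: 0 → 1
  bit 3: 1 → 0
  bit 4: 0 → 1
  bit 5: 1 → 0
  bit 6: 0 → 1
  bit 7: 1 → 0
  bit 8: 0 → 1
  bit 9: 0 → 1
  bit 10: 0 → 1
  bit 11: 1 → 0
= 111010101110


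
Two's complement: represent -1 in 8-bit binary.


Original: 00000001
Step 1 - Invert all bits: 11111110
Step 2 - Add 1: 11111110 + 1
= 11111111 (represents -1)


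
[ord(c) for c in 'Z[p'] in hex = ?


String: 'Z[p'  (3 characters)
Per-character ASCII lookup:
  'Z': uppercase starts at 65: 'Z' = 65 + 25 = 90 → 0x5A
  '[': special character: '[' = 91 → 0x5B
  'p': lowercase starts at 97: 'p' = 97 + 15 = 112 → 0x70
= 0x5A 0x5B 0x70


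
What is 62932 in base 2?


Divide by 2 repeatedly:
62932 ÷ 2 = 31466 remainder 0
31466 ÷ 2 = 15733 remainder 0
15733 ÷ 2 = 7866 remainder 1
7866 ÷ 2 = 3933 remainder 0
3933 ÷ 2 = 1966 remainder 1
1966 ÷ 2 = 983 remainder 0
983 ÷ 2 = 491 remainder 1
491 ÷ 2 = 245 remainder 1
245 ÷ 2 = 122 remainder 1
122 ÷ 2 = 61 remainder 0
61 ÷ 2 = 30 remainder 1
30 ÷ 2 = 15 remainder 0
15 ÷ 2 = 7 remainder 1
7 ÷ 2 = 3 remainder 1
3 ÷ 2 = 1 remainder 1
1 ÷ 2 = 0 remainder 1
Reading remainders bottom-up:
= 1111010111010100


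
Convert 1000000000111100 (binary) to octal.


Group into 3-bit groups: 001000000000111100
  001 = 1
  000 = 0
  000 = 0
  000 = 0
  111 = 7
  100 = 4
= 0o100074


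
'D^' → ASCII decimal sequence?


String: 'D^'  (2 characters)
Per-character ASCII lookup:
  'D': uppercase starts at 65: 'D' = 65 + 3 = 68
  '^': special character: '^' = 94
= 68 94


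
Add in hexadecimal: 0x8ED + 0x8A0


Align and add column by column (LSB to MSB, each column mod 16 with carry):
  08ED
+ 08A0
  ----
  col 0: D(13) + 0(0) + 0 (carry in) = 13 → D(13), carry out 0
  col 1: E(14) + A(10) + 0 (carry in) = 24 → 8(8), carry out 1
  col 2: 8(8) + 8(8) + 1 (carry in) = 17 → 1(1), carry out 1
  col 3: 0(0) + 0(0) + 1 (carry in) = 1 → 1(1), carry out 0
Reading digits MSB→LSB: 118D
Strip leading zeros: 118D
= 0x118D


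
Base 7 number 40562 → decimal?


Positional values (base 7):
  2 × 7^0 = 2 × 1 = 2
  6 × 7^1 = 6 × 7 = 42
  5 × 7^2 = 5 × 49 = 245
  0 × 7^3 = 0 × 343 = 0
  4 × 7^4 = 4 × 2401 = 9604
Sum = 2 + 42 + 245 + 0 + 9604
= 9893


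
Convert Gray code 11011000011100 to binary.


Gray code: 11011000011100
MSB stays the same: 1
Each subsequent bit = prev_binary XOR current_gray:
  B[1] = 1 XOR 1 = 0
  B[2] = 0 XOR 0 = 0
  B[3] = 0 XOR 1 = 1
  B[4] = 1 XOR 1 = 0
  B[5] = 0 XOR 0 = 0
  B[6] = 0 XOR 0 = 0
  B[7] = 0 XOR 0 = 0
  B[8] = 0 XOR 0 = 0
  B[9] = 0 XOR 1 = 1
  B[10] = 1 XOR 1 = 0
  B[11] = 0 XOR 1 = 1
  B[12] = 1 XOR 0 = 1
  B[13] = 1 XOR 0 = 1
= 10010000010111 (9239 decimal)


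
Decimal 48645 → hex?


Divide by 16 repeatedly:
48645 ÷ 16 = 3040 remainder 5 (5)
3040 ÷ 16 = 190 remainder 0 (0)
190 ÷ 16 = 11 remainder 14 (E)
11 ÷ 16 = 0 remainder 11 (B)
Reading remainders bottom-up:
= 0xBE05


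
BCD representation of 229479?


Each digit → 4-bit binary:
  2 → 0010
  2 → 0010
  9 → 1001
  4 → 0100
  7 → 0111
  9 → 1001
= 0010 0010 1001 0100 0111 1001


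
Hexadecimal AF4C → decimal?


Positional values:
Position 0: C × 16^0 = 12 × 1 = 12
Position 1: 4 × 16^1 = 4 × 16 = 64
Position 2: F × 16^2 = 15 × 256 = 3840
Position 3: A × 16^3 = 10 × 4096 = 40960
Sum = 12 + 64 + 3840 + 40960
= 44876


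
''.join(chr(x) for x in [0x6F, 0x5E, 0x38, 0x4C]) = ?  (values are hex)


Codes (hex): 0x6F 0x5E 0x38 0x4C
Per-code ASCII lookup:
  0x6F = 111  (range 97-122: lowercase, 111 - 97 = 14) → 'o'
  0x5E = 94  (special character) → '^'
  0x38 = 56  (range 48-57: digits, 56 - 48 = 8) → '8'
  0x4C = 76  (range 65-90: uppercase, 76 - 65 = 11) → 'L'
= 'o^8L'


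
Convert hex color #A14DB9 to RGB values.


Hex: #A14DB9
R = A1₁₆ = 161
G = 4D₁₆ = 77
B = B9₁₆ = 185
= RGB(161, 77, 185)


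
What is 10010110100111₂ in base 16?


Group into 4-bit nibbles: 0010010110100111
  0010 = 2
  0101 = 5
  1010 = A
  0111 = 7
= 0x25A7


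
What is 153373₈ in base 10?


Positional values:
Position 0: 3 × 8^0 = 3
Position 1: 7 × 8^1 = 56
Position 2: 3 × 8^2 = 192
Position 3: 3 × 8^3 = 1536
Position 4: 5 × 8^4 = 20480
Position 5: 1 × 8^5 = 32768
Sum = 3 + 56 + 192 + 1536 + 20480 + 32768
= 55035


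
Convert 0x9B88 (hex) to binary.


Each hex digit → 4 binary bits:
  9 = 1001
  B = 1011
  8 = 1000
  8 = 1000
Concatenate: 1001 1011 1000 1000
= 1001101110001000


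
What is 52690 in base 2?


Divide by 2 repeatedly:
52690 ÷ 2 = 26345 remainder 0
26345 ÷ 2 = 13172 remainder 1
13172 ÷ 2 = 6586 remainder 0
6586 ÷ 2 = 3293 remainder 0
3293 ÷ 2 = 1646 remainder 1
1646 ÷ 2 = 823 remainder 0
823 ÷ 2 = 411 remainder 1
411 ÷ 2 = 205 remainder 1
205 ÷ 2 = 102 remainder 1
102 ÷ 2 = 51 remainder 0
51 ÷ 2 = 25 remainder 1
25 ÷ 2 = 12 remainder 1
12 ÷ 2 = 6 remainder 0
6 ÷ 2 = 3 remainder 0
3 ÷ 2 = 1 remainder 1
1 ÷ 2 = 0 remainder 1
Reading remainders bottom-up:
= 1100110111010010


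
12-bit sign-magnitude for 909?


Sign bit: 0 (positive)
Magnitude: 909 = 01110001101
= 001110001101


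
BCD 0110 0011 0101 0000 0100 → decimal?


Each 4-bit group → digit:
  0110 → 6
  0011 → 3
  0101 → 5
  0000 → 0
  0100 → 4
= 63504


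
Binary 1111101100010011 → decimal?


Positional values:
Bit 0: 1 × 2^0 = 1
Bit 1: 1 × 2^1 = 2
Bit 4: 1 × 2^4 = 16
Bit 8: 1 × 2^8 = 256
Bit 9: 1 × 2^9 = 512
Bit 11: 1 × 2^11 = 2048
Bit 12: 1 × 2^12 = 4096
Bit 13: 1 × 2^13 = 8192
Bit 14: 1 × 2^14 = 16384
Bit 15: 1 × 2^15 = 32768
Sum = 1 + 2 + 16 + 256 + 512 + 2048 + 4096 + 8192 + 16384 + 32768
= 64275


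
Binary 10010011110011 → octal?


Group into 3-bit groups: 010010011110011
  010 = 2
  010 = 2
  011 = 3
  110 = 6
  011 = 3
= 0o22363


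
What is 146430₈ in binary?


Each octal digit → 3 binary bits:
  1 = 001
  4 = 100
  6 = 110
  4 = 100
  3 = 011
  0 = 000
Concatenate: 001 100 110 100 011 000
= 001100110100011000


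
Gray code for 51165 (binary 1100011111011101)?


Binary: 1100011111011101
Gray code: G = B XOR (B >> 1)
B >> 1 = 0110001111101110
1100011111011101 XOR 0110001111101110:
  1 XOR 0 = 1
  1 XOR 1 = 0
  0 XOR 1 = 1
  0 XOR 0 = 0
  0 XOR 0 = 0
  1 XOR 0 = 1
  1 XOR 1 = 0
  1 XOR 1 = 0
  1 XOR 1 = 0
  1 XOR 1 = 0
  0 XOR 1 = 1
  1 XOR 0 = 1
  1 XOR 1 = 0
  1 XOR 1 = 0
  0 XOR 1 = 1
  1 XOR 0 = 1
= 1010010000110011


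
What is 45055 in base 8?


Divide by 8 repeatedly:
45055 ÷ 8 = 5631 remainder 7
5631 ÷ 8 = 703 remainder 7
703 ÷ 8 = 87 remainder 7
87 ÷ 8 = 10 remainder 7
10 ÷ 8 = 1 remainder 2
1 ÷ 8 = 0 remainder 1
Reading remainders bottom-up:
= 0o127777


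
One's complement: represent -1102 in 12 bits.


Original: 010001001110
Invert all bits:
  bit 0: 0 → 1
  bit 1: 1 → 0
  bit 2: 0 → 1
  bit 3: 0 → 1
  bit 4: 0 → 1
  bit 5: 1 → 0
  bit 6: 0 → 1
  bit 7: 0 → 1
  bit 8: 1 → 0
  bit 9: 1 → 0
  bit 10: 1 → 0
  bit 11: 0 → 1
= 101110110001


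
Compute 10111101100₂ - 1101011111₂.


Align and subtract column by column (LSB to MSB, borrowing when needed):
  10111101100
- 01101011111
  -----------
  col 0: (0 - 0 borrow-in) - 1 → borrow from next column: (0+2) - 1 = 1, borrow out 1
  col 1: (0 - 1 borrow-in) - 1 → borrow from next column: (-1+2) - 1 = 0, borrow out 1
  col 2: (1 - 1 borrow-in) - 1 → borrow from next column: (0+2) - 1 = 1, borrow out 1
  col 3: (1 - 1 borrow-in) - 1 → borrow from next column: (0+2) - 1 = 1, borrow out 1
  col 4: (0 - 1 borrow-in) - 1 → borrow from next column: (-1+2) - 1 = 0, borrow out 1
  col 5: (1 - 1 borrow-in) - 0 → 0 - 0 = 0, borrow out 0
  col 6: (1 - 0 borrow-in) - 1 → 1 - 1 = 0, borrow out 0
  col 7: (1 - 0 borrow-in) - 0 → 1 - 0 = 1, borrow out 0
  col 8: (1 - 0 borrow-in) - 1 → 1 - 1 = 0, borrow out 0
  col 9: (0 - 0 borrow-in) - 1 → borrow from next column: (0+2) - 1 = 1, borrow out 1
  col 10: (1 - 1 borrow-in) - 0 → 0 - 0 = 0, borrow out 0
Reading bits MSB→LSB: 01010001101
Strip leading zeros: 1010001101
= 1010001101


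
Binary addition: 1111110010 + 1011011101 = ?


Align and add column by column (LSB to MSB, carry propagating):
  01111110010
+ 01011011101
  -----------
  col 0: 0 + 1 + 0 (carry in) = 1 → bit 1, carry out 0
  col 1: 1 + 0 + 0 (carry in) = 1 → bit 1, carry out 0
  col 2: 0 + 1 + 0 (carry in) = 1 → bit 1, carry out 0
  col 3: 0 + 1 + 0 (carry in) = 1 → bit 1, carry out 0
  col 4: 1 + 1 + 0 (carry in) = 2 → bit 0, carry out 1
  col 5: 1 + 0 + 1 (carry in) = 2 → bit 0, carry out 1
  col 6: 1 + 1 + 1 (carry in) = 3 → bit 1, carry out 1
  col 7: 1 + 1 + 1 (carry in) = 3 → bit 1, carry out 1
  col 8: 1 + 0 + 1 (carry in) = 2 → bit 0, carry out 1
  col 9: 1 + 1 + 1 (carry in) = 3 → bit 1, carry out 1
  col 10: 0 + 0 + 1 (carry in) = 1 → bit 1, carry out 0
Reading bits MSB→LSB: 11011001111
Strip leading zeros: 11011001111
= 11011001111


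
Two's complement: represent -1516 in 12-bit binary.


Original: 010111101100
Step 1 - Invert all bits: 101000010011
Step 2 - Add 1: 101000010011 + 1
= 101000010100 (represents -1516)


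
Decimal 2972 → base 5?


Divide by 5 repeatedly:
2972 ÷ 5 = 594 remainder 2
594 ÷ 5 = 118 remainder 4
118 ÷ 5 = 23 remainder 3
23 ÷ 5 = 4 remainder 3
4 ÷ 5 = 0 remainder 4
Reading remainders bottom-up:
= 43342


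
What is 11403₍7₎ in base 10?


Positional values (base 7):
  3 × 7^0 = 3 × 1 = 3
  0 × 7^1 = 0 × 7 = 0
  4 × 7^2 = 4 × 49 = 196
  1 × 7^3 = 1 × 343 = 343
  1 × 7^4 = 1 × 2401 = 2401
Sum = 3 + 0 + 196 + 343 + 2401
= 2943


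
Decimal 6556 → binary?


Divide by 2 repeatedly:
6556 ÷ 2 = 3278 remainder 0
3278 ÷ 2 = 1639 remainder 0
1639 ÷ 2 = 819 remainder 1
819 ÷ 2 = 409 remainder 1
409 ÷ 2 = 204 remainder 1
204 ÷ 2 = 102 remainder 0
102 ÷ 2 = 51 remainder 0
51 ÷ 2 = 25 remainder 1
25 ÷ 2 = 12 remainder 1
12 ÷ 2 = 6 remainder 0
6 ÷ 2 = 3 remainder 0
3 ÷ 2 = 1 remainder 1
1 ÷ 2 = 0 remainder 1
Reading remainders bottom-up:
= 1100110011100


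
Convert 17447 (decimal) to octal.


Divide by 8 repeatedly:
17447 ÷ 8 = 2180 remainder 7
2180 ÷ 8 = 272 remainder 4
272 ÷ 8 = 34 remainder 0
34 ÷ 8 = 4 remainder 2
4 ÷ 8 = 0 remainder 4
Reading remainders bottom-up:
= 0o42047


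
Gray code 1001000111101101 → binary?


Gray code: 1001000111101101
MSB stays the same: 1
Each subsequent bit = prev_binary XOR current_gray:
  B[1] = 1 XOR 0 = 1
  B[2] = 1 XOR 0 = 1
  B[3] = 1 XOR 1 = 0
  B[4] = 0 XOR 0 = 0
  B[5] = 0 XOR 0 = 0
  B[6] = 0 XOR 0 = 0
  B[7] = 0 XOR 1 = 1
  B[8] = 1 XOR 1 = 0
  B[9] = 0 XOR 1 = 1
  B[10] = 1 XOR 1 = 0
  B[11] = 0 XOR 0 = 0
  B[12] = 0 XOR 1 = 1
  B[13] = 1 XOR 1 = 0
  B[14] = 0 XOR 0 = 0
  B[15] = 0 XOR 1 = 1
= 1110000101001001 (57673 decimal)


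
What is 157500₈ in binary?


Each octal digit → 3 binary bits:
  1 = 001
  5 = 101
  7 = 111
  5 = 101
  0 = 000
  0 = 000
Concatenate: 001 101 111 101 000 000
= 001101111101000000


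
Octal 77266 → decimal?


Positional values:
Position 0: 6 × 8^0 = 6
Position 1: 6 × 8^1 = 48
Position 2: 2 × 8^2 = 128
Position 3: 7 × 8^3 = 3584
Position 4: 7 × 8^4 = 28672
Sum = 6 + 48 + 128 + 3584 + 28672
= 32438


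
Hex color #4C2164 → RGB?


Hex: #4C2164
R = 4C₁₆ = 76
G = 21₁₆ = 33
B = 64₁₆ = 100
= RGB(76, 33, 100)


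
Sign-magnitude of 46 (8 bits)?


Sign bit: 0 (positive)
Magnitude: 46 = 0101110
= 00101110


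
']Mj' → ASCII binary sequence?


String: ']Mj'  (3 characters)
Per-character ASCII lookup:
  ']': special character: ']' = 93 → 1011101
  'M': uppercase starts at 65: 'M' = 65 + 12 = 77 → 1001101
  'j': lowercase starts at 97: 'j' = 97 + 9 = 106 → 1101010
= 1011101 1001101 1101010


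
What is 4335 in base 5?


Divide by 5 repeatedly:
4335 ÷ 5 = 867 remainder 0
867 ÷ 5 = 173 remainder 2
173 ÷ 5 = 34 remainder 3
34 ÷ 5 = 6 remainder 4
6 ÷ 5 = 1 remainder 1
1 ÷ 5 = 0 remainder 1
Reading remainders bottom-up:
= 114320


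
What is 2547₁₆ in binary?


Each hex digit → 4 binary bits:
  2 = 0010
  5 = 0101
  4 = 0100
  7 = 0111
Concatenate: 0010 0101 0100 0111
= 0010010101000111


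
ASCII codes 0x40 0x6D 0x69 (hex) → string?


Codes (hex): 0x40 0x6D 0x69
Per-code ASCII lookup:
  0x40 = 64  (special character) → '@'
  0x6D = 109  (range 97-122: lowercase, 109 - 97 = 12) → 'm'
  0x69 = 105  (range 97-122: lowercase, 105 - 97 = 8) → 'i'
= '@mi'


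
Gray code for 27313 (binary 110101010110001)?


Binary: 110101010110001
Gray code: G = B XOR (B >> 1)
B >> 1 = 011010101011000
110101010110001 XOR 011010101011000:
  1 XOR 0 = 1
  1 XOR 1 = 0
  0 XOR 1 = 1
  1 XOR 0 = 1
  0 XOR 1 = 1
  1 XOR 0 = 1
  0 XOR 1 = 1
  1 XOR 0 = 1
  0 XOR 1 = 1
  1 XOR 0 = 1
  1 XOR 1 = 0
  0 XOR 1 = 1
  0 XOR 0 = 0
  0 XOR 0 = 0
  1 XOR 0 = 1
= 101111111101001


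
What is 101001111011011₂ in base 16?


Group into 4-bit nibbles: 0101001111011011
  0101 = 5
  0011 = 3
  1101 = D
  1011 = B
= 0x53DB


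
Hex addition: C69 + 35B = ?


Align and add column by column (LSB to MSB, each column mod 16 with carry):
  0C69
+ 035B
  ----
  col 0: 9(9) + B(11) + 0 (carry in) = 20 → 4(4), carry out 1
  col 1: 6(6) + 5(5) + 1 (carry in) = 12 → C(12), carry out 0
  col 2: C(12) + 3(3) + 0 (carry in) = 15 → F(15), carry out 0
  col 3: 0(0) + 0(0) + 0 (carry in) = 0 → 0(0), carry out 0
Reading digits MSB→LSB: 0FC4
Strip leading zeros: FC4
= 0xFC4


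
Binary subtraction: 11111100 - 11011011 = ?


Align and subtract column by column (LSB to MSB, borrowing when needed):
  11111100
- 11011011
  --------
  col 0: (0 - 0 borrow-in) - 1 → borrow from next column: (0+2) - 1 = 1, borrow out 1
  col 1: (0 - 1 borrow-in) - 1 → borrow from next column: (-1+2) - 1 = 0, borrow out 1
  col 2: (1 - 1 borrow-in) - 0 → 0 - 0 = 0, borrow out 0
  col 3: (1 - 0 borrow-in) - 1 → 1 - 1 = 0, borrow out 0
  col 4: (1 - 0 borrow-in) - 1 → 1 - 1 = 0, borrow out 0
  col 5: (1 - 0 borrow-in) - 0 → 1 - 0 = 1, borrow out 0
  col 6: (1 - 0 borrow-in) - 1 → 1 - 1 = 0, borrow out 0
  col 7: (1 - 0 borrow-in) - 1 → 1 - 1 = 0, borrow out 0
Reading bits MSB→LSB: 00100001
Strip leading zeros: 100001
= 100001


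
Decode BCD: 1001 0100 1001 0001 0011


Each 4-bit group → digit:
  1001 → 9
  0100 → 4
  1001 → 9
  0001 → 1
  0011 → 3
= 94913


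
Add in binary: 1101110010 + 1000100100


Align and add column by column (LSB to MSB, carry propagating):
  01101110010
+ 01000100100
  -----------
  col 0: 0 + 0 + 0 (carry in) = 0 → bit 0, carry out 0
  col 1: 1 + 0 + 0 (carry in) = 1 → bit 1, carry out 0
  col 2: 0 + 1 + 0 (carry in) = 1 → bit 1, carry out 0
  col 3: 0 + 0 + 0 (carry in) = 0 → bit 0, carry out 0
  col 4: 1 + 0 + 0 (carry in) = 1 → bit 1, carry out 0
  col 5: 1 + 1 + 0 (carry in) = 2 → bit 0, carry out 1
  col 6: 1 + 0 + 1 (carry in) = 2 → bit 0, carry out 1
  col 7: 0 + 0 + 1 (carry in) = 1 → bit 1, carry out 0
  col 8: 1 + 0 + 0 (carry in) = 1 → bit 1, carry out 0
  col 9: 1 + 1 + 0 (carry in) = 2 → bit 0, carry out 1
  col 10: 0 + 0 + 1 (carry in) = 1 → bit 1, carry out 0
Reading bits MSB→LSB: 10110010110
Strip leading zeros: 10110010110
= 10110010110


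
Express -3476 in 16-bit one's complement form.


Original: 0000110110010100
Invert all bits:
  bit 0: 0 → 1
  bit 1: 0 → 1
  bit 2: 0 → 1
  bit 3: 0 → 1
  bit 4: 1 → 0
  bit 5: 1 → 0
  bit 6: 0 → 1
  bit 7: 1 → 0
  bit 8: 1 → 0
  bit 9: 0 → 1
  bit 10: 0 → 1
  bit 11: 1 → 0
  bit 12: 0 → 1
  bit 13: 1 → 0
  bit 14: 0 → 1
  bit 15: 0 → 1
= 1111001001101011


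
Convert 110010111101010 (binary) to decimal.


Positional values:
Bit 1: 1 × 2^1 = 2
Bit 3: 1 × 2^3 = 8
Bit 5: 1 × 2^5 = 32
Bit 6: 1 × 2^6 = 64
Bit 7: 1 × 2^7 = 128
Bit 8: 1 × 2^8 = 256
Bit 10: 1 × 2^10 = 1024
Bit 13: 1 × 2^13 = 8192
Bit 14: 1 × 2^14 = 16384
Sum = 2 + 8 + 32 + 64 + 128 + 256 + 1024 + 8192 + 16384
= 26090


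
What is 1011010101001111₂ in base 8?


Group into 3-bit groups: 001011010101001111
  001 = 1
  011 = 3
  010 = 2
  101 = 5
  001 = 1
  111 = 7
= 0o132517


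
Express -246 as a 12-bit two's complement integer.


Original: 000011110110
Step 1 - Invert all bits: 111100001001
Step 2 - Add 1: 111100001001 + 1
= 111100001010 (represents -246)


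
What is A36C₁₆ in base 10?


Positional values:
Position 0: C × 16^0 = 12 × 1 = 12
Position 1: 6 × 16^1 = 6 × 16 = 96
Position 2: 3 × 16^2 = 3 × 256 = 768
Position 3: A × 16^3 = 10 × 4096 = 40960
Sum = 12 + 96 + 768 + 40960
= 41836


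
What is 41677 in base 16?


Divide by 16 repeatedly:
41677 ÷ 16 = 2604 remainder 13 (D)
2604 ÷ 16 = 162 remainder 12 (C)
162 ÷ 16 = 10 remainder 2 (2)
10 ÷ 16 = 0 remainder 10 (A)
Reading remainders bottom-up:
= 0xA2CD


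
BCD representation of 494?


Each digit → 4-bit binary:
  4 → 0100
  9 → 1001
  4 → 0100
= 0100 1001 0100


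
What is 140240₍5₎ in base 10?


Positional values (base 5):
  0 × 5^0 = 0 × 1 = 0
  4 × 5^1 = 4 × 5 = 20
  2 × 5^2 = 2 × 25 = 50
  0 × 5^3 = 0 × 125 = 0
  4 × 5^4 = 4 × 625 = 2500
  1 × 5^5 = 1 × 3125 = 3125
Sum = 0 + 20 + 50 + 0 + 2500 + 3125
= 5695


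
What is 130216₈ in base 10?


Positional values:
Position 0: 6 × 8^0 = 6
Position 1: 1 × 8^1 = 8
Position 2: 2 × 8^2 = 128
Position 3: 0 × 8^3 = 0
Position 4: 3 × 8^4 = 12288
Position 5: 1 × 8^5 = 32768
Sum = 6 + 8 + 128 + 0 + 12288 + 32768
= 45198


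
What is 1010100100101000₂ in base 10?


Positional values:
Bit 3: 1 × 2^3 = 8
Bit 5: 1 × 2^5 = 32
Bit 8: 1 × 2^8 = 256
Bit 11: 1 × 2^11 = 2048
Bit 13: 1 × 2^13 = 8192
Bit 15: 1 × 2^15 = 32768
Sum = 8 + 32 + 256 + 2048 + 8192 + 32768
= 43304


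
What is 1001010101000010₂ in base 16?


Group into 4-bit nibbles: 1001010101000010
  1001 = 9
  0101 = 5
  0100 = 4
  0010 = 2
= 0x9542


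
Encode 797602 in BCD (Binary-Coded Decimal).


Each digit → 4-bit binary:
  7 → 0111
  9 → 1001
  7 → 0111
  6 → 0110
  0 → 0000
  2 → 0010
= 0111 1001 0111 0110 0000 0010


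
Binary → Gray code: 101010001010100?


Binary: 101010001010100
Gray code: G = B XOR (B >> 1)
B >> 1 = 010101000101010
101010001010100 XOR 010101000101010:
  1 XOR 0 = 1
  0 XOR 1 = 1
  1 XOR 0 = 1
  0 XOR 1 = 1
  1 XOR 0 = 1
  0 XOR 1 = 1
  0 XOR 0 = 0
  0 XOR 0 = 0
  1 XOR 0 = 1
  0 XOR 1 = 1
  1 XOR 0 = 1
  0 XOR 1 = 1
  1 XOR 0 = 1
  0 XOR 1 = 1
  0 XOR 0 = 0
= 111111001111110


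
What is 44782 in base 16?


Divide by 16 repeatedly:
44782 ÷ 16 = 2798 remainder 14 (E)
2798 ÷ 16 = 174 remainder 14 (E)
174 ÷ 16 = 10 remainder 14 (E)
10 ÷ 16 = 0 remainder 10 (A)
Reading remainders bottom-up:
= 0xAEEE


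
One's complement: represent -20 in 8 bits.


Original: 00010100
Invert all bits:
  bit 0: 0 → 1
  bit 1: 0 → 1
  bit 2: 0 → 1
  bit 3: 1 → 0
  bit 4: 0 → 1
  bit 5: 1 → 0
  bit 6: 0 → 1
  bit 7: 0 → 1
= 11101011


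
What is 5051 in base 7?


Divide by 7 repeatedly:
5051 ÷ 7 = 721 remainder 4
721 ÷ 7 = 103 remainder 0
103 ÷ 7 = 14 remainder 5
14 ÷ 7 = 2 remainder 0
2 ÷ 7 = 0 remainder 2
Reading remainders bottom-up:
= 20504


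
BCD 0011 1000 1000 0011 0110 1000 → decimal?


Each 4-bit group → digit:
  0011 → 3
  1000 → 8
  1000 → 8
  0011 → 3
  0110 → 6
  1000 → 8
= 388368


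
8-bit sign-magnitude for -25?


Sign bit: 1 (negative)
Magnitude: 25 = 0011001
= 10011001


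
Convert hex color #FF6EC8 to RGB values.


Hex: #FF6EC8
R = FF₁₆ = 255
G = 6E₁₆ = 110
B = C8₁₆ = 200
= RGB(255, 110, 200)


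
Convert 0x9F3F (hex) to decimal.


Positional values:
Position 0: F × 16^0 = 15 × 1 = 15
Position 1: 3 × 16^1 = 3 × 16 = 48
Position 2: F × 16^2 = 15 × 256 = 3840
Position 3: 9 × 16^3 = 9 × 4096 = 36864
Sum = 15 + 48 + 3840 + 36864
= 40767


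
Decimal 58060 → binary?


Divide by 2 repeatedly:
58060 ÷ 2 = 29030 remainder 0
29030 ÷ 2 = 14515 remainder 0
14515 ÷ 2 = 7257 remainder 1
7257 ÷ 2 = 3628 remainder 1
3628 ÷ 2 = 1814 remainder 0
1814 ÷ 2 = 907 remainder 0
907 ÷ 2 = 453 remainder 1
453 ÷ 2 = 226 remainder 1
226 ÷ 2 = 113 remainder 0
113 ÷ 2 = 56 remainder 1
56 ÷ 2 = 28 remainder 0
28 ÷ 2 = 14 remainder 0
14 ÷ 2 = 7 remainder 0
7 ÷ 2 = 3 remainder 1
3 ÷ 2 = 1 remainder 1
1 ÷ 2 = 0 remainder 1
Reading remainders bottom-up:
= 1110001011001100


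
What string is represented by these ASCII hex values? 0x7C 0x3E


Codes (hex): 0x7C 0x3E
Per-code ASCII lookup:
  0x7C = 124  (special character) → '|'
  0x3E = 62  (special character) → '>'
= '|>'


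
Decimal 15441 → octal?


Divide by 8 repeatedly:
15441 ÷ 8 = 1930 remainder 1
1930 ÷ 8 = 241 remainder 2
241 ÷ 8 = 30 remainder 1
30 ÷ 8 = 3 remainder 6
3 ÷ 8 = 0 remainder 3
Reading remainders bottom-up:
= 0o36121


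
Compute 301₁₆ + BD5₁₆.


Align and add column by column (LSB to MSB, each column mod 16 with carry):
  0301
+ 0BD5
  ----
  col 0: 1(1) + 5(5) + 0 (carry in) = 6 → 6(6), carry out 0
  col 1: 0(0) + D(13) + 0 (carry in) = 13 → D(13), carry out 0
  col 2: 3(3) + B(11) + 0 (carry in) = 14 → E(14), carry out 0
  col 3: 0(0) + 0(0) + 0 (carry in) = 0 → 0(0), carry out 0
Reading digits MSB→LSB: 0ED6
Strip leading zeros: ED6
= 0xED6


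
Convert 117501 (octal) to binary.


Each octal digit → 3 binary bits:
  1 = 001
  1 = 001
  7 = 111
  5 = 101
  0 = 000
  1 = 001
Concatenate: 001 001 111 101 000 001
= 001001111101000001


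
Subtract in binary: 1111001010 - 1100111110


Align and subtract column by column (LSB to MSB, borrowing when needed):
  1111001010
- 1100111110
  ----------
  col 0: (0 - 0 borrow-in) - 0 → 0 - 0 = 0, borrow out 0
  col 1: (1 - 0 borrow-in) - 1 → 1 - 1 = 0, borrow out 0
  col 2: (0 - 0 borrow-in) - 1 → borrow from next column: (0+2) - 1 = 1, borrow out 1
  col 3: (1 - 1 borrow-in) - 1 → borrow from next column: (0+2) - 1 = 1, borrow out 1
  col 4: (0 - 1 borrow-in) - 1 → borrow from next column: (-1+2) - 1 = 0, borrow out 1
  col 5: (0 - 1 borrow-in) - 1 → borrow from next column: (-1+2) - 1 = 0, borrow out 1
  col 6: (1 - 1 borrow-in) - 0 → 0 - 0 = 0, borrow out 0
  col 7: (1 - 0 borrow-in) - 0 → 1 - 0 = 1, borrow out 0
  col 8: (1 - 0 borrow-in) - 1 → 1 - 1 = 0, borrow out 0
  col 9: (1 - 0 borrow-in) - 1 → 1 - 1 = 0, borrow out 0
Reading bits MSB→LSB: 0010001100
Strip leading zeros: 10001100
= 10001100


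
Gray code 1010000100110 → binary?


Gray code: 1010000100110
MSB stays the same: 1
Each subsequent bit = prev_binary XOR current_gray:
  B[1] = 1 XOR 0 = 1
  B[2] = 1 XOR 1 = 0
  B[3] = 0 XOR 0 = 0
  B[4] = 0 XOR 0 = 0
  B[5] = 0 XOR 0 = 0
  B[6] = 0 XOR 0 = 0
  B[7] = 0 XOR 1 = 1
  B[8] = 1 XOR 0 = 1
  B[9] = 1 XOR 0 = 1
  B[10] = 1 XOR 1 = 0
  B[11] = 0 XOR 1 = 1
  B[12] = 1 XOR 0 = 1
= 1100000111011 (6203 decimal)


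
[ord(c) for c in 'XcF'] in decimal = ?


String: 'XcF'  (3 characters)
Per-character ASCII lookup:
  'X': uppercase starts at 65: 'X' = 65 + 23 = 88
  'c': lowercase starts at 97: 'c' = 97 + 2 = 99
  'F': uppercase starts at 65: 'F' = 65 + 5 = 70
= 88 99 70


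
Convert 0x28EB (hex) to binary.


Each hex digit → 4 binary bits:
  2 = 0010
  8 = 1000
  E = 1110
  B = 1011
Concatenate: 0010 1000 1110 1011
= 0010100011101011


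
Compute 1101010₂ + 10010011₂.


Align and add column by column (LSB to MSB, carry propagating):
  001101010
+ 010010011
  ---------
  col 0: 0 + 1 + 0 (carry in) = 1 → bit 1, carry out 0
  col 1: 1 + 1 + 0 (carry in) = 2 → bit 0, carry out 1
  col 2: 0 + 0 + 1 (carry in) = 1 → bit 1, carry out 0
  col 3: 1 + 0 + 0 (carry in) = 1 → bit 1, carry out 0
  col 4: 0 + 1 + 0 (carry in) = 1 → bit 1, carry out 0
  col 5: 1 + 0 + 0 (carry in) = 1 → bit 1, carry out 0
  col 6: 1 + 0 + 0 (carry in) = 1 → bit 1, carry out 0
  col 7: 0 + 1 + 0 (carry in) = 1 → bit 1, carry out 0
  col 8: 0 + 0 + 0 (carry in) = 0 → bit 0, carry out 0
Reading bits MSB→LSB: 011111101
Strip leading zeros: 11111101
= 11111101


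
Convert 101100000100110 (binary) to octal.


Group into 3-bit groups: 101100000100110
  101 = 5
  100 = 4
  000 = 0
  100 = 4
  110 = 6
= 0o54046


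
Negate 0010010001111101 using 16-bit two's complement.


Original: 0010010001111101
Step 1 - Invert all bits: 1101101110000010
Step 2 - Add 1: 1101101110000010 + 1
= 1101101110000011 (represents -9341)


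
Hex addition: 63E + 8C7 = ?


Align and add column by column (LSB to MSB, each column mod 16 with carry):
  063E
+ 08C7
  ----
  col 0: E(14) + 7(7) + 0 (carry in) = 21 → 5(5), carry out 1
  col 1: 3(3) + C(12) + 1 (carry in) = 16 → 0(0), carry out 1
  col 2: 6(6) + 8(8) + 1 (carry in) = 15 → F(15), carry out 0
  col 3: 0(0) + 0(0) + 0 (carry in) = 0 → 0(0), carry out 0
Reading digits MSB→LSB: 0F05
Strip leading zeros: F05
= 0xF05


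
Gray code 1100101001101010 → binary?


Gray code: 1100101001101010
MSB stays the same: 1
Each subsequent bit = prev_binary XOR current_gray:
  B[1] = 1 XOR 1 = 0
  B[2] = 0 XOR 0 = 0
  B[3] = 0 XOR 0 = 0
  B[4] = 0 XOR 1 = 1
  B[5] = 1 XOR 0 = 1
  B[6] = 1 XOR 1 = 0
  B[7] = 0 XOR 0 = 0
  B[8] = 0 XOR 0 = 0
  B[9] = 0 XOR 1 = 1
  B[10] = 1 XOR 1 = 0
  B[11] = 0 XOR 0 = 0
  B[12] = 0 XOR 1 = 1
  B[13] = 1 XOR 0 = 1
  B[14] = 1 XOR 1 = 0
  B[15] = 0 XOR 0 = 0
= 1000110001001100 (35916 decimal)


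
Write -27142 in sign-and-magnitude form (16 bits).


Sign bit: 1 (negative)
Magnitude: 27142 = 110101000000110
= 1110101000000110


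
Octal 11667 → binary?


Each octal digit → 3 binary bits:
  1 = 001
  1 = 001
  6 = 110
  6 = 110
  7 = 111
Concatenate: 001 001 110 110 111
= 001001110110111


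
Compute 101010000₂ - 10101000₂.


Align and subtract column by column (LSB to MSB, borrowing when needed):
  101010000
- 010101000
  ---------
  col 0: (0 - 0 borrow-in) - 0 → 0 - 0 = 0, borrow out 0
  col 1: (0 - 0 borrow-in) - 0 → 0 - 0 = 0, borrow out 0
  col 2: (0 - 0 borrow-in) - 0 → 0 - 0 = 0, borrow out 0
  col 3: (0 - 0 borrow-in) - 1 → borrow from next column: (0+2) - 1 = 1, borrow out 1
  col 4: (1 - 1 borrow-in) - 0 → 0 - 0 = 0, borrow out 0
  col 5: (0 - 0 borrow-in) - 1 → borrow from next column: (0+2) - 1 = 1, borrow out 1
  col 6: (1 - 1 borrow-in) - 0 → 0 - 0 = 0, borrow out 0
  col 7: (0 - 0 borrow-in) - 1 → borrow from next column: (0+2) - 1 = 1, borrow out 1
  col 8: (1 - 1 borrow-in) - 0 → 0 - 0 = 0, borrow out 0
Reading bits MSB→LSB: 010101000
Strip leading zeros: 10101000
= 10101000


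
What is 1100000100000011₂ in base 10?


Positional values:
Bit 0: 1 × 2^0 = 1
Bit 1: 1 × 2^1 = 2
Bit 8: 1 × 2^8 = 256
Bit 14: 1 × 2^14 = 16384
Bit 15: 1 × 2^15 = 32768
Sum = 1 + 2 + 256 + 16384 + 32768
= 49411


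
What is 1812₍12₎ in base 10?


Positional values (base 12):
  2 × 12^0 = 2 × 1 = 2
  1 × 12^1 = 1 × 12 = 12
  8 × 12^2 = 8 × 144 = 1152
  1 × 12^3 = 1 × 1728 = 1728
Sum = 2 + 12 + 1152 + 1728
= 2894


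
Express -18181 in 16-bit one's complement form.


Original: 0100011100000101
Invert all bits:
  bit 0: 0 → 1
  bit 1: 1 → 0
  bit 2: 0 → 1
  bit 3: 0 → 1
  bit 4: 0 → 1
  bit 5: 1 → 0
  bit 6: 1 → 0
  bit 7: 1 → 0
  bit 8: 0 → 1
  bit 9: 0 → 1
  bit 10: 0 → 1
  bit 11: 0 → 1
  bit 12: 0 → 1
  bit 13: 1 → 0
  bit 14: 0 → 1
  bit 15: 1 → 0
= 1011100011111010


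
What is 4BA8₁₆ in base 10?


Positional values:
Position 0: 8 × 16^0 = 8 × 1 = 8
Position 1: A × 16^1 = 10 × 16 = 160
Position 2: B × 16^2 = 11 × 256 = 2816
Position 3: 4 × 16^3 = 4 × 4096 = 16384
Sum = 8 + 160 + 2816 + 16384
= 19368


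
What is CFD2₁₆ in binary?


Each hex digit → 4 binary bits:
  C = 1100
  F = 1111
  D = 1101
  2 = 0010
Concatenate: 1100 1111 1101 0010
= 1100111111010010


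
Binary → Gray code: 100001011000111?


Binary: 100001011000111
Gray code: G = B XOR (B >> 1)
B >> 1 = 010000101100011
100001011000111 XOR 010000101100011:
  1 XOR 0 = 1
  0 XOR 1 = 1
  0 XOR 0 = 0
  0 XOR 0 = 0
  0 XOR 0 = 0
  1 XOR 0 = 1
  0 XOR 1 = 1
  1 XOR 0 = 1
  1 XOR 1 = 0
  0 XOR 1 = 1
  0 XOR 0 = 0
  0 XOR 0 = 0
  1 XOR 0 = 1
  1 XOR 1 = 0
  1 XOR 1 = 0
= 110001110100100


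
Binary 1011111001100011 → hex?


Group into 4-bit nibbles: 1011111001100011
  1011 = B
  1110 = E
  0110 = 6
  0011 = 3
= 0xBE63


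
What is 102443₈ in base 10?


Positional values:
Position 0: 3 × 8^0 = 3
Position 1: 4 × 8^1 = 32
Position 2: 4 × 8^2 = 256
Position 3: 2 × 8^3 = 1024
Position 4: 0 × 8^4 = 0
Position 5: 1 × 8^5 = 32768
Sum = 3 + 32 + 256 + 1024 + 0 + 32768
= 34083


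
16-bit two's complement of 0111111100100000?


Original: 0111111100100000
Step 1 - Invert all bits: 1000000011011111
Step 2 - Add 1: 1000000011011111 + 1
= 1000000011100000 (represents -32544)


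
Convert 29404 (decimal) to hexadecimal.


Divide by 16 repeatedly:
29404 ÷ 16 = 1837 remainder 12 (C)
1837 ÷ 16 = 114 remainder 13 (D)
114 ÷ 16 = 7 remainder 2 (2)
7 ÷ 16 = 0 remainder 7 (7)
Reading remainders bottom-up:
= 0x72DC


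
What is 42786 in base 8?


Divide by 8 repeatedly:
42786 ÷ 8 = 5348 remainder 2
5348 ÷ 8 = 668 remainder 4
668 ÷ 8 = 83 remainder 4
83 ÷ 8 = 10 remainder 3
10 ÷ 8 = 1 remainder 2
1 ÷ 8 = 0 remainder 1
Reading remainders bottom-up:
= 0o123442


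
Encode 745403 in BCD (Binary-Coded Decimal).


Each digit → 4-bit binary:
  7 → 0111
  4 → 0100
  5 → 0101
  4 → 0100
  0 → 0000
  3 → 0011
= 0111 0100 0101 0100 0000 0011


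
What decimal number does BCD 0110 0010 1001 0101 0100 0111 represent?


Each 4-bit group → digit:
  0110 → 6
  0010 → 2
  1001 → 9
  0101 → 5
  0100 → 4
  0111 → 7
= 629547


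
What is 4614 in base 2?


Divide by 2 repeatedly:
4614 ÷ 2 = 2307 remainder 0
2307 ÷ 2 = 1153 remainder 1
1153 ÷ 2 = 576 remainder 1
576 ÷ 2 = 288 remainder 0
288 ÷ 2 = 144 remainder 0
144 ÷ 2 = 72 remainder 0
72 ÷ 2 = 36 remainder 0
36 ÷ 2 = 18 remainder 0
18 ÷ 2 = 9 remainder 0
9 ÷ 2 = 4 remainder 1
4 ÷ 2 = 2 remainder 0
2 ÷ 2 = 1 remainder 0
1 ÷ 2 = 0 remainder 1
Reading remainders bottom-up:
= 1001000000110


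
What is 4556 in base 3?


Divide by 3 repeatedly:
4556 ÷ 3 = 1518 remainder 2
1518 ÷ 3 = 506 remainder 0
506 ÷ 3 = 168 remainder 2
168 ÷ 3 = 56 remainder 0
56 ÷ 3 = 18 remainder 2
18 ÷ 3 = 6 remainder 0
6 ÷ 3 = 2 remainder 0
2 ÷ 3 = 0 remainder 2
Reading remainders bottom-up:
= 20020202


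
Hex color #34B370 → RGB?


Hex: #34B370
R = 34₁₆ = 52
G = B3₁₆ = 179
B = 70₁₆ = 112
= RGB(52, 179, 112)


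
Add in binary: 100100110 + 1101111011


Align and add column by column (LSB to MSB, carry propagating):
  00100100110
+ 01101111011
  -----------
  col 0: 0 + 1 + 0 (carry in) = 1 → bit 1, carry out 0
  col 1: 1 + 1 + 0 (carry in) = 2 → bit 0, carry out 1
  col 2: 1 + 0 + 1 (carry in) = 2 → bit 0, carry out 1
  col 3: 0 + 1 + 1 (carry in) = 2 → bit 0, carry out 1
  col 4: 0 + 1 + 1 (carry in) = 2 → bit 0, carry out 1
  col 5: 1 + 1 + 1 (carry in) = 3 → bit 1, carry out 1
  col 6: 0 + 1 + 1 (carry in) = 2 → bit 0, carry out 1
  col 7: 0 + 0 + 1 (carry in) = 1 → bit 1, carry out 0
  col 8: 1 + 1 + 0 (carry in) = 2 → bit 0, carry out 1
  col 9: 0 + 1 + 1 (carry in) = 2 → bit 0, carry out 1
  col 10: 0 + 0 + 1 (carry in) = 1 → bit 1, carry out 0
Reading bits MSB→LSB: 10010100001
Strip leading zeros: 10010100001
= 10010100001


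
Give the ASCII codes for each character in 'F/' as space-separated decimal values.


String: 'F/'  (2 characters)
Per-character ASCII lookup:
  'F': uppercase starts at 65: 'F' = 65 + 5 = 70
  '/': special character: '/' = 47
= 70 47


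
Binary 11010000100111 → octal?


Group into 3-bit groups: 011010000100111
  011 = 3
  010 = 2
  000 = 0
  100 = 4
  111 = 7
= 0o32047


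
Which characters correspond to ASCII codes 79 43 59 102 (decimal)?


Codes (decimal): 79 43 59 102
Per-code ASCII lookup:
  79  (range 65-90: uppercase, 79 - 65 = 14) → 'O'
  43  (special character) → '+'
  59  (special character) → ';'
  102  (range 97-122: lowercase, 102 - 97 = 5) → 'f'
= 'O+;f'


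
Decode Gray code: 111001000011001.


Gray code: 111001000011001
MSB stays the same: 1
Each subsequent bit = prev_binary XOR current_gray:
  B[1] = 1 XOR 1 = 0
  B[2] = 0 XOR 1 = 1
  B[3] = 1 XOR 0 = 1
  B[4] = 1 XOR 0 = 1
  B[5] = 1 XOR 1 = 0
  B[6] = 0 XOR 0 = 0
  B[7] = 0 XOR 0 = 0
  B[8] = 0 XOR 0 = 0
  B[9] = 0 XOR 0 = 0
  B[10] = 0 XOR 1 = 1
  B[11] = 1 XOR 1 = 0
  B[12] = 0 XOR 0 = 0
  B[13] = 0 XOR 0 = 0
  B[14] = 0 XOR 1 = 1
= 101110000010001 (23569 decimal)


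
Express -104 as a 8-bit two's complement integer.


Original: 01101000
Step 1 - Invert all bits: 10010111
Step 2 - Add 1: 10010111 + 1
= 10011000 (represents -104)


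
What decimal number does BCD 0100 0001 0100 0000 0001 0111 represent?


Each 4-bit group → digit:
  0100 → 4
  0001 → 1
  0100 → 4
  0000 → 0
  0001 → 1
  0111 → 7
= 414017


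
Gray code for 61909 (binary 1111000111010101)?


Binary: 1111000111010101
Gray code: G = B XOR (B >> 1)
B >> 1 = 0111100011101010
1111000111010101 XOR 0111100011101010:
  1 XOR 0 = 1
  1 XOR 1 = 0
  1 XOR 1 = 0
  1 XOR 1 = 0
  0 XOR 1 = 1
  0 XOR 0 = 0
  0 XOR 0 = 0
  1 XOR 0 = 1
  1 XOR 1 = 0
  1 XOR 1 = 0
  0 XOR 1 = 1
  1 XOR 0 = 1
  0 XOR 1 = 1
  1 XOR 0 = 1
  0 XOR 1 = 1
  1 XOR 0 = 1
= 1000100100111111


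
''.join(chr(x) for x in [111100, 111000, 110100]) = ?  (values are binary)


Codes (binary): 111100 111000 110100
Per-code ASCII lookup:
  111100 = 60  (special character) → '<'
  111000 = 56  (range 48-57: digits, 56 - 48 = 8) → '8'
  110100 = 52  (range 48-57: digits, 52 - 48 = 4) → '4'
= '<84'


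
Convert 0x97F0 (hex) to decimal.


Positional values:
Position 0: 0 × 16^0 = 0 × 1 = 0
Position 1: F × 16^1 = 15 × 16 = 240
Position 2: 7 × 16^2 = 7 × 256 = 1792
Position 3: 9 × 16^3 = 9 × 4096 = 36864
Sum = 0 + 240 + 1792 + 36864
= 38896


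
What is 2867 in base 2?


Divide by 2 repeatedly:
2867 ÷ 2 = 1433 remainder 1
1433 ÷ 2 = 716 remainder 1
716 ÷ 2 = 358 remainder 0
358 ÷ 2 = 179 remainder 0
179 ÷ 2 = 89 remainder 1
89 ÷ 2 = 44 remainder 1
44 ÷ 2 = 22 remainder 0
22 ÷ 2 = 11 remainder 0
11 ÷ 2 = 5 remainder 1
5 ÷ 2 = 2 remainder 1
2 ÷ 2 = 1 remainder 0
1 ÷ 2 = 0 remainder 1
Reading remainders bottom-up:
= 101100110011
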